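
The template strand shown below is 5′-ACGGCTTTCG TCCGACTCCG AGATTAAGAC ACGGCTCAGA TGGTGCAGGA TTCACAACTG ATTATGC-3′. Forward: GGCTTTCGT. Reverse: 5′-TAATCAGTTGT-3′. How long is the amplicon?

62 bp

The forward primer matches the template at positions 3–11.
Taking the reverse complement of TAATCAGTTGT gives ACAACTGATTA, found at positions 54–64 on the template; the primer anneals here to the top strand with its 3' end pointing upstream.
Product length = (reverse-primer end) − (forward-primer start) + 1 = 64 − 3 + 1 = 62 bp.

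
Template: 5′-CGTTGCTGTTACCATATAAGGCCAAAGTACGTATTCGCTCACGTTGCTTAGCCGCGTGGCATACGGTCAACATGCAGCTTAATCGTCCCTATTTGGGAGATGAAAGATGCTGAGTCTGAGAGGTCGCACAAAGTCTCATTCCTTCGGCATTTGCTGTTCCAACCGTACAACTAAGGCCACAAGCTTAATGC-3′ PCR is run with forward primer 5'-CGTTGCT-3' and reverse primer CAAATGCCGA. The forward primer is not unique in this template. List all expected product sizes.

The forward primer CGTTGCT matches the top strand at positions 1–7, 42–48.
The reverse primer's reverse complement is TCGGCATTTG, matching at positions 144–153.
Each forward site pairs with the reverse site to give a product ending at position 153: sizes 153, 112 bp.

153 bp, 112 bp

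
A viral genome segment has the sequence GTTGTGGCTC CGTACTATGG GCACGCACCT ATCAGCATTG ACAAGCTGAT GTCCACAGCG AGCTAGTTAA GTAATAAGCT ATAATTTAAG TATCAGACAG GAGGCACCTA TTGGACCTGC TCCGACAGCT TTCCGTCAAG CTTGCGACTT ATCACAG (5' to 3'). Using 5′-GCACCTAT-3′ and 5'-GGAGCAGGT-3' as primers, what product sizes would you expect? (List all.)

The forward primer GCACCTAT matches the top strand at positions 25–32, 104–111.
The reverse primer's reverse complement is ACCTGCTCC, matching at positions 115–123.
Each forward site pairs with the reverse site to give a product ending at position 123: sizes 99, 20 bp.

99 bp, 20 bp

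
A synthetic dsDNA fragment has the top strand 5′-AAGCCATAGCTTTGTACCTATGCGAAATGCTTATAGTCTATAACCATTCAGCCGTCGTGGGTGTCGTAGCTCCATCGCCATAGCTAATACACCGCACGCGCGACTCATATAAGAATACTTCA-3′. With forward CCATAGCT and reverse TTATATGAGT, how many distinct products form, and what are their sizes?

Two products: 109 bp, 35 bp

The forward primer CCATAGCT matches the top strand at positions 4–11, 78–85.
The reverse primer's reverse complement is ACTCATATAA, matching at positions 103–112.
Each forward site pairs with the reverse site to give a product ending at position 112: sizes 109, 35 bp.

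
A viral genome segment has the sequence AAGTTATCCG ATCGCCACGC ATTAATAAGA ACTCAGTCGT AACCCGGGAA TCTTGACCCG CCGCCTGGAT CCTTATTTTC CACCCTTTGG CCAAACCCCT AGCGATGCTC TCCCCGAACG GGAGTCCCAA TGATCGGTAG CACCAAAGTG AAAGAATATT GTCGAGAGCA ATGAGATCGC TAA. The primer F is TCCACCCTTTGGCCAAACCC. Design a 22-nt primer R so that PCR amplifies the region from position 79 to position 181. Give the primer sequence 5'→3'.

5'-AGCGATCTCATTGCTCTCGACA-3'

The product's 3' end on the top strand is position 181.
The reverse primer anneals to the top strand over positions 160–181, i.e. to TGTCGAGAGCAATGAGATCGCT.
Its sequence written 5'→3' is the reverse complement: AGCGATCTCATTGCTCTCGACA.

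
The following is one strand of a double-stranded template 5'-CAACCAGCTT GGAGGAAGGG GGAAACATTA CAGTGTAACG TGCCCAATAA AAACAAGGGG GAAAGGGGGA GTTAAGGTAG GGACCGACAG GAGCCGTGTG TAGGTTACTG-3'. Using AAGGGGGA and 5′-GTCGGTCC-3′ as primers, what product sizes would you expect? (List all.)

73 bp, 34 bp, 26 bp

The forward primer AAGGGGGA matches the top strand at positions 16–23, 55–62, 63–70.
The reverse primer's reverse complement is GGACCGAC, matching at positions 81–88.
Each forward site pairs with the reverse site to give a product ending at position 88: sizes 73, 34, 26 bp.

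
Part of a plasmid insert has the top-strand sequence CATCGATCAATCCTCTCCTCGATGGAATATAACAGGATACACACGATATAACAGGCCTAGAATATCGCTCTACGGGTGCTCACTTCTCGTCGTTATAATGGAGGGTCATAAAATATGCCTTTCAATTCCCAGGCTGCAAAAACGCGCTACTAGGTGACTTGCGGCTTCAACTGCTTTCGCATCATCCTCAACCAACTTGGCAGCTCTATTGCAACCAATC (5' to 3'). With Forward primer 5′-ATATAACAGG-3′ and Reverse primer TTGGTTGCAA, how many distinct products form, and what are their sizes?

The forward primer ATATAACAGG matches the top strand at positions 27–36, 46–55.
The reverse primer's reverse complement is TTGCAACCAA, matching at positions 209–218.
Each forward site pairs with the reverse site to give a product ending at position 218: sizes 192, 173 bp.

Two products: 192 bp, 173 bp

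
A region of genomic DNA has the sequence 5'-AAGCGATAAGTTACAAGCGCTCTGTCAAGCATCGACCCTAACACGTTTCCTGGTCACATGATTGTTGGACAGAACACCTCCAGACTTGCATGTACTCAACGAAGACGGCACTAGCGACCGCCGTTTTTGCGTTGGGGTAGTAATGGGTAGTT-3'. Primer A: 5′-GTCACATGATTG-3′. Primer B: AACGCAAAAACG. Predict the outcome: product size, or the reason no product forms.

Primer A (GTCACATGATTG) matches the top strand at positions 53–64; it acts as a forward primer.
Primer B's reverse complement is CGTTTTTGCGTT, matching the top strand at positions 122–133; it acts as a reverse primer.
The 3' ends face each other across positions 53–133, giving an 81 bp product.

Yes — an 81 bp product.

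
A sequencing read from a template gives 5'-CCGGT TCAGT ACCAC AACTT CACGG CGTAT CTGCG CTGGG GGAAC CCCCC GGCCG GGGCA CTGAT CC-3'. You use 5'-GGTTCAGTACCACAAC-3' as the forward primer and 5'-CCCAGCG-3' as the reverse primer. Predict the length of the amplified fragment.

The forward primer matches the template at positions 3–18.
Reverse complement of the reverse primer: CGCTGGG. This occurs on the top strand at positions 34–40.
The product runs from position 3 to position 40, so its length is 40 − 3 + 1 = 38 bp.

38 bp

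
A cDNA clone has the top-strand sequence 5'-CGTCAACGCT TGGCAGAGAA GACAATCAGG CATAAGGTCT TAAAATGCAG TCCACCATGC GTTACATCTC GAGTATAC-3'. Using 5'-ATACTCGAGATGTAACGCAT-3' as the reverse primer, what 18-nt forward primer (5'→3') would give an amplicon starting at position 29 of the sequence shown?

The reverse primer's reverse complement ATGCGTTACATCTCGAGTAT matches the template at positions 57–76; the product starts at position 29.
The forward primer is identical to the top strand over positions 29–46: GGCATAAGGTCTTAAAAT.

5'-GGCATAAGGTCTTAAAAT-3'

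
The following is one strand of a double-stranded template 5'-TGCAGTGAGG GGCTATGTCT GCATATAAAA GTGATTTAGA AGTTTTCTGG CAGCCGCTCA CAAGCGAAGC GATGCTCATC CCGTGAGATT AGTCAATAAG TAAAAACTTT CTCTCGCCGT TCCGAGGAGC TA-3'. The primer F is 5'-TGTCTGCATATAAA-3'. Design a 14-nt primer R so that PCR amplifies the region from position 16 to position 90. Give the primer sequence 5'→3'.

5'-AATCTCACGGGATG-3'

The product's 3' end on the top strand is position 90.
The reverse primer anneals to the top strand over positions 77–90, i.e. to CATCCCGTGAGATT.
Its sequence written 5'→3' is the reverse complement: AATCTCACGGGATG.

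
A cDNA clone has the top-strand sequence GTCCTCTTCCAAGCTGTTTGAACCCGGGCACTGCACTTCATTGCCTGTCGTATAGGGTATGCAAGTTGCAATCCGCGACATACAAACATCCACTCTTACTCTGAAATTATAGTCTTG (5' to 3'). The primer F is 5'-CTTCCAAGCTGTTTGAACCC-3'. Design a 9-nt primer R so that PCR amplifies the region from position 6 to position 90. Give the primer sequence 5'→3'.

The product's 3' end on the top strand is position 90.
The reverse primer anneals to the top strand over positions 82–90, i.e. to ACAAACATC.
Its sequence written 5'→3' is the reverse complement: GATGTTTGT.

5'-GATGTTTGT-3'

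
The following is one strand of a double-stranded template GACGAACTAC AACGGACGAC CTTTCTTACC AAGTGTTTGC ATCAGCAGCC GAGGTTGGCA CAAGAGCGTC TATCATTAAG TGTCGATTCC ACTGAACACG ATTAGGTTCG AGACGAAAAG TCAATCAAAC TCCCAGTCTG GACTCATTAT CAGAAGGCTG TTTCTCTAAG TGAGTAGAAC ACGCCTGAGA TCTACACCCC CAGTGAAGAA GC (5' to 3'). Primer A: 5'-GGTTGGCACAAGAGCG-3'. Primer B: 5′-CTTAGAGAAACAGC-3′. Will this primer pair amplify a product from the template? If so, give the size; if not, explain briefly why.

Primer A (GGTTGGCACAAGAGCG) matches the top strand at positions 53–68; it acts as a forward primer.
Primer B's reverse complement is GCTGTTTCTCTAAG, matching the top strand at positions 157–170; it acts as a reverse primer.
The 3' ends face each other across positions 53–170, giving a 118 bp product.

Yes — a 118 bp product.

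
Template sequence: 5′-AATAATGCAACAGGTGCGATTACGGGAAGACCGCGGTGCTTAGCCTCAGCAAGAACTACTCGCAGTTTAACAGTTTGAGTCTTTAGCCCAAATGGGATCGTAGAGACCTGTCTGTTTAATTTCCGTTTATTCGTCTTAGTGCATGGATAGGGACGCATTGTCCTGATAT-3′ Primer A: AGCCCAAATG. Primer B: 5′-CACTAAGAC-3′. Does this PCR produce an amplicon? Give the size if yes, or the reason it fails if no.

Primer A (AGCCCAAATG) matches the top strand at positions 85–94; it acts as a forward primer.
Primer B's reverse complement is GTCTTAGTG, matching the top strand at positions 133–141; it acts as a reverse primer.
The 3' ends face each other across positions 85–141, giving a 57 bp product.

Yes — a 57 bp product.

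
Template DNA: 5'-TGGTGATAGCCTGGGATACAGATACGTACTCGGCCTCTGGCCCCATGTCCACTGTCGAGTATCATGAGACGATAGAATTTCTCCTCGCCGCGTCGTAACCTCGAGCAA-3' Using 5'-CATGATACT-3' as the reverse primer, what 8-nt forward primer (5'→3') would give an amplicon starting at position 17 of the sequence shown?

The reverse primer's reverse complement AGTATCATG matches the template at positions 58–66; the product starts at position 17.
The forward primer is identical to the top strand over positions 17–24: TACAGATA.

5'-TACAGATA-3'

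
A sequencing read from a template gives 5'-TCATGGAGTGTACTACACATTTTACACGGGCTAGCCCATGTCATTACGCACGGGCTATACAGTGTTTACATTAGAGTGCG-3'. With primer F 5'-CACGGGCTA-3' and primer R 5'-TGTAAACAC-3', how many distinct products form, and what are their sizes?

Two products: 46 bp, 22 bp

The forward primer CACGGGCTA matches the top strand at positions 25–33, 49–57.
The reverse primer's reverse complement is GTGTTTACA, matching at positions 62–70.
Each forward site pairs with the reverse site to give a product ending at position 70: sizes 46, 22 bp.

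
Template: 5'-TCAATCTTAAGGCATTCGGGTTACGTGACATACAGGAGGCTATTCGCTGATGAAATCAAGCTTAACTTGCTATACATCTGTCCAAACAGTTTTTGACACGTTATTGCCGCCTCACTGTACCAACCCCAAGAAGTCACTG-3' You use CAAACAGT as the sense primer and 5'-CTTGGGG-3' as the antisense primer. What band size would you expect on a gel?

Scanning the template, CAAACAGT occurs at positions 83–90; this primer anneals to the bottom strand there with its 3' end pointing downstream.
Reverse complement of the reverse primer: CCCCAAG. This occurs on the top strand at positions 124–130.
Product length = (reverse-primer end) − (forward-primer start) + 1 = 130 − 83 + 1 = 48 bp.

48 bp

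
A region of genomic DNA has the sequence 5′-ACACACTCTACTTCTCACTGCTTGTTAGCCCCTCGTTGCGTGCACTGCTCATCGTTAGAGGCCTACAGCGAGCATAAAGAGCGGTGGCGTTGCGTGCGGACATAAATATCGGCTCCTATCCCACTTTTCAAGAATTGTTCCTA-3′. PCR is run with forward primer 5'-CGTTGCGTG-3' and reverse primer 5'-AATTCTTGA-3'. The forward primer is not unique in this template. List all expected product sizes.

The forward primer CGTTGCGTG matches the top strand at positions 34–42, 88–96.
The reverse primer's reverse complement is TCAAGAATT, matching at positions 128–136.
Each forward site pairs with the reverse site to give a product ending at position 136: sizes 103, 49 bp.

103 bp, 49 bp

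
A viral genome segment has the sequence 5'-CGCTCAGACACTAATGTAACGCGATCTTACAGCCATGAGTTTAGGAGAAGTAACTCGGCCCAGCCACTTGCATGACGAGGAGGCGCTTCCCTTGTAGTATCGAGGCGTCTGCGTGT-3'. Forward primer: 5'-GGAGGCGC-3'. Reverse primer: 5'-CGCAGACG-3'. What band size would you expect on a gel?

35 bp

Scanning the template, GGAGGCGC occurs at positions 79–86; this primer anneals to the bottom strand there with its 3' end pointing downstream.
The reverse primer's reverse complement is CGTCTGCG, which matches the template at positions 106–113.
The product runs from position 79 to position 113, so its length is 113 − 79 + 1 = 35 bp.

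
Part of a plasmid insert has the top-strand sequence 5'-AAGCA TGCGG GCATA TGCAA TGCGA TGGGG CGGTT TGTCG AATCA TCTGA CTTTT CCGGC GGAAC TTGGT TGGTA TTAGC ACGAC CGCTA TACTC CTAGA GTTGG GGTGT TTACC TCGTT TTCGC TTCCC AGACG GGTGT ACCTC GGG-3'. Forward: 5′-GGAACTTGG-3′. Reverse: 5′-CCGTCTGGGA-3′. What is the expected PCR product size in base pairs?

The forward primer matches the template at positions 61–69.
Taking the reverse complement of CCGTCTGGGA gives TCCCAGACGG, found at positions 127–136 on the template; the primer anneals here to the top strand with its 3' end pointing upstream.
The product runs from position 61 to position 136, so its length is 136 − 61 + 1 = 76 bp.

76 bp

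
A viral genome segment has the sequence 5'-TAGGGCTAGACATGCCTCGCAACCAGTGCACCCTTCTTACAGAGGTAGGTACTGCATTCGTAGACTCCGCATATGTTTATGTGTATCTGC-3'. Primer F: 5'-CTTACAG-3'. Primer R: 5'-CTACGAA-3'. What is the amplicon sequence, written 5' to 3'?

5'-CTTACAGAGGTAGGTACTGCATTCGTAG-3'

Forward primer CTTACAG is found on the top strand at positions 36–42.
The reverse primer's reverse complement is TTCGTAG, which matches the template at positions 57–63.
The product is the template from position 36 through 63 (28 bp).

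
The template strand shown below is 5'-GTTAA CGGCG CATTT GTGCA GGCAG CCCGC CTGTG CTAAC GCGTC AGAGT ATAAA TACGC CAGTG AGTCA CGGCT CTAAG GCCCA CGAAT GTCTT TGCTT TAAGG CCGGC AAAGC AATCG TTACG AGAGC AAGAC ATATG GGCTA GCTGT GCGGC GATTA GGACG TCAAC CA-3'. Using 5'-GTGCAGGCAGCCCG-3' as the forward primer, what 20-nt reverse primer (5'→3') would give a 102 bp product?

5'-TTGCTTTGCCGGCCTTAAAG-3'

The forward primer binds at positions 16–29, so a 102 bp product ends at position 16 + 102 − 1 = 117.
The reverse primer anneals to the top strand over positions 98–117, i.e. to CTTTAAGGCCGGCAAAGCAA.
Its sequence written 5'→3' is the reverse complement: TTGCTTTGCCGGCCTTAAAG.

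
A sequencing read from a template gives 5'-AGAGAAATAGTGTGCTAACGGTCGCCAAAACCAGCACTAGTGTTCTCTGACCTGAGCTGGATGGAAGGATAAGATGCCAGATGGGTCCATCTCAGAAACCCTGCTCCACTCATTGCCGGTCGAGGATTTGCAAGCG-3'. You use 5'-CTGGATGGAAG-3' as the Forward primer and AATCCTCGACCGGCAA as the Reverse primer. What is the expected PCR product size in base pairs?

72 bp

The forward primer matches the template at positions 57–67.
Reverse complement of the reverse primer: TTGCCGGTCGAGGATT. This occurs on the top strand at positions 113–128.
The product runs from position 57 to position 128, so its length is 128 − 57 + 1 = 72 bp.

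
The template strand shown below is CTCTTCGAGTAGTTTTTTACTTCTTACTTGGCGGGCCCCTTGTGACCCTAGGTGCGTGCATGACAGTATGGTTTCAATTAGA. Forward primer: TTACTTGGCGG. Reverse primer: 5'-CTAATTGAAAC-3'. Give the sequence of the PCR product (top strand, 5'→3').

Forward primer TTACTTGGCGG is found on the top strand at positions 24–34.
Taking the reverse complement of CTAATTGAAAC gives GTTTCAATTAG, found at positions 71–81 on the template; the primer anneals here to the top strand with its 3' end pointing upstream.
The product is the template from position 24 through 81 (58 bp).

5'-TTACTTGGCGGGCCCCTTGTGACCCTAGGTGCGTGCATGACAGTATGGTTTCAATTAG-3'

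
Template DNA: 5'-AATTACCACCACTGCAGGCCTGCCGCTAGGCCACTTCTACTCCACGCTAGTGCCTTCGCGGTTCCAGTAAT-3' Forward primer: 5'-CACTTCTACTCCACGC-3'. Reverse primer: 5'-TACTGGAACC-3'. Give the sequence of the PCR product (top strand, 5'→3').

5'-CACTTCTACTCCACGCTAGTGCCTTCGCGGTTCCAGTA-3'

Scanning the template, CACTTCTACTCCACGC occurs at positions 32–47; this primer anneals to the bottom strand there with its 3' end pointing downstream.
Taking the reverse complement of TACTGGAACC gives GGTTCCAGTA, found at positions 60–69 on the template; the primer anneals here to the top strand with its 3' end pointing upstream.
The product is the template from position 32 through 69 (38 bp).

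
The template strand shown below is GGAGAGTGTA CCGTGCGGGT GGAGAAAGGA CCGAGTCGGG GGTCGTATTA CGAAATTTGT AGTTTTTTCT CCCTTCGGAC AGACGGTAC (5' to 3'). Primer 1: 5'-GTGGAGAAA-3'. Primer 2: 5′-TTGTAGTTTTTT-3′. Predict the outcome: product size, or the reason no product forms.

No product — both primers anneal to the same strand and extend in the same direction.

Primer 1 (GTGGAGAAA) matches the top strand at positions 19–27 (3' end points downstream).
Primer 2 (TTGTAGTTTTTT) also matches the top strand directly, at positions 57–68 — its reverse complement AAAAAACTACAA is not present.
Both primers anneal to the bottom strand with 3' ends pointing the same way, so neither can prime synthesis back toward the other.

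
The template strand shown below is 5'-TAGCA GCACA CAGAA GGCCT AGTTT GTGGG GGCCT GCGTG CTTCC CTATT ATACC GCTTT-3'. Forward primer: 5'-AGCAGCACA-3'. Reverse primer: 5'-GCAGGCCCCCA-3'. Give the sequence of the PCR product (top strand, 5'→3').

5'-AGCAGCACACAGAAGGCCTAGTTTGTGGGGGCCTGC-3'

Forward primer AGCAGCACA is found on the top strand at positions 2–10.
Taking the reverse complement of GCAGGCCCCCA gives TGGGGGCCTGC, found at positions 27–37 on the template; the primer anneals here to the top strand with its 3' end pointing upstream.
The product is the template from position 2 through 37 (36 bp).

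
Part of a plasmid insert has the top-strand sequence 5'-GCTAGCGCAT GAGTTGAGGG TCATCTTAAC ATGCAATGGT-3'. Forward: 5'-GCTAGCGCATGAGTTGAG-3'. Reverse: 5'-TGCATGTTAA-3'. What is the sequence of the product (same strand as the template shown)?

The forward primer matches the template at positions 1–18.
The reverse primer's reverse complement is TTAACATGCA, which matches the template at positions 26–35.
The product is the template from position 1 through 35 (35 bp).

5'-GCTAGCGCATGAGTTGAGGGTCATCTTAACATGCA-3'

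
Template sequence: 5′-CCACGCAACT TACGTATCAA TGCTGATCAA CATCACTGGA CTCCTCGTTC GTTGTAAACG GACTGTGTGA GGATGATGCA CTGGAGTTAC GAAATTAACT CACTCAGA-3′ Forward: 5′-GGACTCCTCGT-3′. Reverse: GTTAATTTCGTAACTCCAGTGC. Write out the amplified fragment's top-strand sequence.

5'-GGACTCCTCGTTCGTTGTAAACGGACTGTGTGAGGATGATGCACTGGAGTTACGAAATTAAC-3'

The forward primer matches the template at positions 38–48.
The reverse primer's reverse complement is GCACTGGAGTTACGAAATTAAC, which matches the template at positions 78–99.
The product is the template from position 38 through 99 (62 bp).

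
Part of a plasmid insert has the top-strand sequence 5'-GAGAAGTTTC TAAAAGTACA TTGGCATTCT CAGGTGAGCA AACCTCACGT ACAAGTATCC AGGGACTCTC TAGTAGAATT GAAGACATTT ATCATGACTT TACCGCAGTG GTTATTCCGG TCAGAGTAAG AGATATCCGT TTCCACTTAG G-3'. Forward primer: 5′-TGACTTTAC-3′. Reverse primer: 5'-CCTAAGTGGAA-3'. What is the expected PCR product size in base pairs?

The forward primer matches the template at positions 95–103.
The reverse primer's reverse complement is TTCCACTTAGG, which matches the template at positions 141–151.
The product runs from position 95 to position 151, so its length is 151 − 95 + 1 = 57 bp.

57 bp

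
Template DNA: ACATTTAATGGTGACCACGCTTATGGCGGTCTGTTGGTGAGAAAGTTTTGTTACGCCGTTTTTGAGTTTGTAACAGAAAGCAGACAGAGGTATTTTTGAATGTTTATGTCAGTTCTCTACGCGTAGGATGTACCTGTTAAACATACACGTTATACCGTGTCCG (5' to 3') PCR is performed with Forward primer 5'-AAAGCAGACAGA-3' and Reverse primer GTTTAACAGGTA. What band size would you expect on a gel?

The forward primer matches the template at positions 77–88.
Taking the reverse complement of GTTTAACAGGTA gives TACCTGTTAAAC, found at positions 131–142 on the template; the primer anneals here to the top strand with its 3' end pointing upstream.
The product runs from position 77 to position 142, so its length is 142 − 77 + 1 = 66 bp.

66 bp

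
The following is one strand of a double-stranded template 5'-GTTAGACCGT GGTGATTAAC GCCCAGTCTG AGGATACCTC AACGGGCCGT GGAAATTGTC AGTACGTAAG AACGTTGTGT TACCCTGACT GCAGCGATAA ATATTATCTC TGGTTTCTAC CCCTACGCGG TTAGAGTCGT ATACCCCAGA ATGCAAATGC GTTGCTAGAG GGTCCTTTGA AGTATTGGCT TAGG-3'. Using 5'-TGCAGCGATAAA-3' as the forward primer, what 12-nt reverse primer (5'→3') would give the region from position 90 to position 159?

5'-CATTTGCATTCT-3'

The product's 3' end on the top strand is position 159.
The reverse primer anneals to the top strand over positions 148–159, i.e. to AGAATGCAAATG.
Its sequence written 5'→3' is the reverse complement: CATTTGCATTCT.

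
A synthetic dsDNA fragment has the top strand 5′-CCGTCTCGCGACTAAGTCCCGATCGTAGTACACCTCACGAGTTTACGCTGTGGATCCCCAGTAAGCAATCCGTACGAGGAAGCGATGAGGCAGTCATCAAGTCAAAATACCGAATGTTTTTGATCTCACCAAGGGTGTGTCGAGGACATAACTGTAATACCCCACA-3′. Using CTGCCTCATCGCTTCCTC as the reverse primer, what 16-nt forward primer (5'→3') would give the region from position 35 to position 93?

5'-TCACGAGTTTACGCTG-3'

The reverse primer's reverse complement GAGGAAGCGATGAGGCAG matches the template at positions 76–93; the product starts at position 35.
The forward primer is identical to the top strand over positions 35–50: TCACGAGTTTACGCTG.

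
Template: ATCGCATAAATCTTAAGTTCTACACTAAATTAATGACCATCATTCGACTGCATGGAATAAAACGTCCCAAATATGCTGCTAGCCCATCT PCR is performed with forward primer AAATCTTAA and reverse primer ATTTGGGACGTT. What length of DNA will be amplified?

Scanning the template, AAATCTTAA occurs at positions 8–16; this primer anneals to the bottom strand there with its 3' end pointing downstream.
Taking the reverse complement of ATTTGGGACGTT gives AACGTCCCAAAT, found at positions 61–72 on the template; the primer anneals here to the top strand with its 3' end pointing upstream.
Product length = (reverse-primer end) − (forward-primer start) + 1 = 72 − 8 + 1 = 65 bp.

65 bp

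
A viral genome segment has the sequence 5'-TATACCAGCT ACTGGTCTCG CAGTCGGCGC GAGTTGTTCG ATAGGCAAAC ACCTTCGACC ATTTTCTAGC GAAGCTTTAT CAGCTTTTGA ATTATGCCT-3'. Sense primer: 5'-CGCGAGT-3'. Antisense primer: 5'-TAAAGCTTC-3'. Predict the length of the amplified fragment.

52 bp

Scanning the template, CGCGAGT occurs at positions 28–34; this primer anneals to the bottom strand there with its 3' end pointing downstream.
Taking the reverse complement of TAAAGCTTC gives GAAGCTTTA, found at positions 71–79 on the template; the primer anneals here to the top strand with its 3' end pointing upstream.
Product length = (reverse-primer end) − (forward-primer start) + 1 = 79 − 28 + 1 = 52 bp.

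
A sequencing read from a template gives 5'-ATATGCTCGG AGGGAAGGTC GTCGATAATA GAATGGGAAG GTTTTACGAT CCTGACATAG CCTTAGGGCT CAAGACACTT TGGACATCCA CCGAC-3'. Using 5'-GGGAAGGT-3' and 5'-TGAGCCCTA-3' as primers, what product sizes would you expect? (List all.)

The forward primer GGGAAGGT matches the top strand at positions 12–19, 35–42.
The reverse primer's reverse complement is TAGGGCTCA, matching at positions 64–72.
Each forward site pairs with the reverse site to give a product ending at position 72: sizes 61, 38 bp.

61 bp, 38 bp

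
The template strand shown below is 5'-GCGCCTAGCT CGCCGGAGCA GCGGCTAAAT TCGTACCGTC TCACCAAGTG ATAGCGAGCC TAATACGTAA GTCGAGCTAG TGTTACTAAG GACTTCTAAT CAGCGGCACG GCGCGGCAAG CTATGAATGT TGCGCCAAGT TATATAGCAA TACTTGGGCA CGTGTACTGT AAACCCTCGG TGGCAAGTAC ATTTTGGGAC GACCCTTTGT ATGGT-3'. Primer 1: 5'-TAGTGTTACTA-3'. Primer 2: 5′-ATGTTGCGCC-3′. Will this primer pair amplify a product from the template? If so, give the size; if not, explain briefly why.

No product — both primers anneal to the same strand and extend in the same direction.

Primer 1 (TAGTGTTACTA) matches the top strand at positions 78–88 (3' end points downstream).
Primer 2 (ATGTTGCGCC) also matches the top strand directly, at positions 127–136 — its reverse complement GGCGCAACAT is not present.
Both primers anneal to the bottom strand with 3' ends pointing the same way, so neither can prime synthesis back toward the other.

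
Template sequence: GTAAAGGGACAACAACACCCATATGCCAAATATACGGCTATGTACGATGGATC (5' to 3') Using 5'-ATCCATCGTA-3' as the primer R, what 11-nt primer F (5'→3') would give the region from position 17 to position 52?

5'-ACCCATATGCC-3'

The reverse primer's reverse complement TACGATGGAT matches the template at positions 43–52; the product starts at position 17.
The forward primer is identical to the top strand over positions 17–27: ACCCATATGCC.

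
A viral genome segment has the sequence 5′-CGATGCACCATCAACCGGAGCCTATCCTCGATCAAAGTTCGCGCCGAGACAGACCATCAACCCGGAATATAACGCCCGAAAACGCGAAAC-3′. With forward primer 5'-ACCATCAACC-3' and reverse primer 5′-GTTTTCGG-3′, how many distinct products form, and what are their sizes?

The forward primer ACCATCAACC matches the top strand at positions 7–16, 53–62.
The reverse primer's reverse complement is CCGAAAAC, matching at positions 76–83.
Each forward site pairs with the reverse site to give a product ending at position 83: sizes 77, 31 bp.

Two products: 77 bp, 31 bp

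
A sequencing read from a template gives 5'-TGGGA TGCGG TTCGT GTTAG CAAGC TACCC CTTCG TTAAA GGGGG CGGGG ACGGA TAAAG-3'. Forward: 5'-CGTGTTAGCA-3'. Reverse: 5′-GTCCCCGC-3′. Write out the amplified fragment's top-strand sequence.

5'-CGTGTTAGCAAGCTACCCCTTCGTTAAAGGGGGCGGGGAC-3'

The forward primer matches the template at positions 13–22.
The reverse primer's reverse complement is GCGGGGAC, which matches the template at positions 45–52.
The product is the template from position 13 through 52 (40 bp).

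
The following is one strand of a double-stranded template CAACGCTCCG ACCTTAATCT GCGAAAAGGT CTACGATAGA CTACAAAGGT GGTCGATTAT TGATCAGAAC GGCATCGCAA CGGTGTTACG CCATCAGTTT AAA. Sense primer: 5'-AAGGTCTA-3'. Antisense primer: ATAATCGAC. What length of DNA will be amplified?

35 bp

Scanning the template, AAGGTCTA occurs at positions 26–33; this primer anneals to the bottom strand there with its 3' end pointing downstream.
The reverse primer's reverse complement is GTCGATTAT, which matches the template at positions 52–60.
Amplicon spans positions 26–60: 35 bp.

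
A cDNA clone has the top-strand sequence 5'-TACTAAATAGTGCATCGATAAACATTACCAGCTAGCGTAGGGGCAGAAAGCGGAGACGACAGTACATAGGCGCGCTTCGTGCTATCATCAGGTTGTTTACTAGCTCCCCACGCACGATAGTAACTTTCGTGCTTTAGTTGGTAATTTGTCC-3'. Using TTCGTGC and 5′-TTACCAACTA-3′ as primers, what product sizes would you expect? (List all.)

69 bp, 19 bp

The forward primer TTCGTGC matches the top strand at positions 76–82, 126–132.
The reverse primer's reverse complement is TAGTTGGTAA, matching at positions 135–144.
Each forward site pairs with the reverse site to give a product ending at position 144: sizes 69, 19 bp.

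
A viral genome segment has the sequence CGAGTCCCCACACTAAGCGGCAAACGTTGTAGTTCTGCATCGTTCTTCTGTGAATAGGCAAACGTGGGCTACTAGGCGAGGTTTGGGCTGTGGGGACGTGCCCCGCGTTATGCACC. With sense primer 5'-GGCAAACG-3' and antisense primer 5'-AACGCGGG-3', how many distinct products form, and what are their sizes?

Two products: 91 bp, 53 bp

The forward primer GGCAAACG matches the top strand at positions 19–26, 57–64.
The reverse primer's reverse complement is CCCGCGTT, matching at positions 102–109.
Each forward site pairs with the reverse site to give a product ending at position 109: sizes 91, 53 bp.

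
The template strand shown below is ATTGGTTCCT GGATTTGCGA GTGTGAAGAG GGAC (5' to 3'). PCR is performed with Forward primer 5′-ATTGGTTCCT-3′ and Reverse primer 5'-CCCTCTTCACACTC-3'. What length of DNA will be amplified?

32 bp

Forward primer ATTGGTTCCT is found on the top strand at positions 1–10.
The reverse primer's reverse complement is GAGTGTGAAGAGGG, which matches the template at positions 19–32.
Amplicon spans positions 1–32: 32 bp.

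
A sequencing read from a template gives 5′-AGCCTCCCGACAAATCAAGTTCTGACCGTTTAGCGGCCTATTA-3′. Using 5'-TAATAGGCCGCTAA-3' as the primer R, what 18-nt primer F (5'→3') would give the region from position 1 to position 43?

The reverse primer's reverse complement TTAGCGGCCTATTA matches the template at positions 30–43; the product starts at position 1.
The forward primer is identical to the top strand over positions 1–18: AGCCTCCCGACAAATCAA.

5'-AGCCTCCCGACAAATCAA-3'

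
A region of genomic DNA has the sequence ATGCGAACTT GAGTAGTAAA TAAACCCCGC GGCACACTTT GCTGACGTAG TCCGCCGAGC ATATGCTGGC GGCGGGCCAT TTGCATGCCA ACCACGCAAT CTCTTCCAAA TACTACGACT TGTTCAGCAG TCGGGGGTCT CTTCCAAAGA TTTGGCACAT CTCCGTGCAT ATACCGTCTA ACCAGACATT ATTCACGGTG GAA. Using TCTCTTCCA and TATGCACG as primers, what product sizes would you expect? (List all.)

72 bp, 34 bp

The forward primer TCTCTTCCA matches the top strand at positions 100–108, 138–146.
The reverse primer's reverse complement is CGTGCATA, matching at positions 164–171.
Each forward site pairs with the reverse site to give a product ending at position 171: sizes 72, 34 bp.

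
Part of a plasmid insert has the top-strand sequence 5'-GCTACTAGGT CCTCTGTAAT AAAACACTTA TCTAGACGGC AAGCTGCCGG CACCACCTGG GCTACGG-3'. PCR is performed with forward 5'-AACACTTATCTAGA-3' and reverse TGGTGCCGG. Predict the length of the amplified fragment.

33 bp

Scanning the template, AACACTTATCTAGA occurs at positions 23–36; this primer anneals to the bottom strand there with its 3' end pointing downstream.
Reverse complement of the reverse primer: CCGGCACCA. This occurs on the top strand at positions 47–55.
Amplicon spans positions 23–55: 33 bp.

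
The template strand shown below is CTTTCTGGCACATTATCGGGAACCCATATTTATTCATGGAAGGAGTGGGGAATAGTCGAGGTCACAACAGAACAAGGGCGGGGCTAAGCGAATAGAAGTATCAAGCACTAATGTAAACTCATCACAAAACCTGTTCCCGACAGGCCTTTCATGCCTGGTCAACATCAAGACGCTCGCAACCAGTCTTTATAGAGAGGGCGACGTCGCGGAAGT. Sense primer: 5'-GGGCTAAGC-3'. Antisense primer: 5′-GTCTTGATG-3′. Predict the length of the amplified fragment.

91 bp

Forward primer GGGCTAAGC is found on the top strand at positions 81–89.
Taking the reverse complement of GTCTTGATG gives CATCAAGAC, found at positions 163–171 on the template; the primer anneals here to the top strand with its 3' end pointing upstream.
The product runs from position 81 to position 171, so its length is 171 − 81 + 1 = 91 bp.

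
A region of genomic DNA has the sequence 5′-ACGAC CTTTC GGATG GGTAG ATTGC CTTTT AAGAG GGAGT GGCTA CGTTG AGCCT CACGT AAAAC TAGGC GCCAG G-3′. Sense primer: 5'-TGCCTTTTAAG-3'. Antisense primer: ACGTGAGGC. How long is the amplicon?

The forward primer matches the template at positions 23–33.
Taking the reverse complement of ACGTGAGGC gives GCCTCACGT, found at positions 52–60 on the template; the primer anneals here to the top strand with its 3' end pointing upstream.
Amplicon spans positions 23–60: 38 bp.

38 bp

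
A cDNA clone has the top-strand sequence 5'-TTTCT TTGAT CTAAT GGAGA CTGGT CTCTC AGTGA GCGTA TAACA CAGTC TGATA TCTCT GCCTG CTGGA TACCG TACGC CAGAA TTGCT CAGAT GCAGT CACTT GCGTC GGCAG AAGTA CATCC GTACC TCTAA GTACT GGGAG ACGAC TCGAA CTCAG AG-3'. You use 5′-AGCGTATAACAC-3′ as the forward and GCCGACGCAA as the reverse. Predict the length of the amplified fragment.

79 bp

Forward primer AGCGTATAACAC is found on the top strand at positions 35–46.
The reverse primer's reverse complement is TTGCGTCGGC, which matches the template at positions 104–113.
The product runs from position 35 to position 113, so its length is 113 − 35 + 1 = 79 bp.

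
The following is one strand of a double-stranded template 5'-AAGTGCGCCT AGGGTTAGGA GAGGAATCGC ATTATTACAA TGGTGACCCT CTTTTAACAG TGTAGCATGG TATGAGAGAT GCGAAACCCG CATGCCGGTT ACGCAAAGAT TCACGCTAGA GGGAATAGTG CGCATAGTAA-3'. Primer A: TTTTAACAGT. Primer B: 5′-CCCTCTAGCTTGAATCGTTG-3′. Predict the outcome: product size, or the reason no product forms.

No product — primer B has no binding site in the template.

Primer B (CCCTCTAGCTTGAATCGTTG) does not match the top strand, and its reverse complement CAACGATTCAAGCTAGAGGG does not match either.
With no annealing site for primer B, no amplification occurs.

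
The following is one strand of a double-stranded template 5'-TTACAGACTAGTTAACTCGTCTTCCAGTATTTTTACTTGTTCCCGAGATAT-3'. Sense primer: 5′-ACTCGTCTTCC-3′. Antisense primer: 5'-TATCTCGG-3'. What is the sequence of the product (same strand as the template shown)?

Scanning the template, ACTCGTCTTCC occurs at positions 15–25; this primer anneals to the bottom strand there with its 3' end pointing downstream.
Taking the reverse complement of TATCTCGG gives CCGAGATA, found at positions 43–50 on the template; the primer anneals here to the top strand with its 3' end pointing upstream.
The product is the template from position 15 through 50 (36 bp).

5'-ACTCGTCTTCCAGTATTTTTACTTGTTCCCGAGATA-3'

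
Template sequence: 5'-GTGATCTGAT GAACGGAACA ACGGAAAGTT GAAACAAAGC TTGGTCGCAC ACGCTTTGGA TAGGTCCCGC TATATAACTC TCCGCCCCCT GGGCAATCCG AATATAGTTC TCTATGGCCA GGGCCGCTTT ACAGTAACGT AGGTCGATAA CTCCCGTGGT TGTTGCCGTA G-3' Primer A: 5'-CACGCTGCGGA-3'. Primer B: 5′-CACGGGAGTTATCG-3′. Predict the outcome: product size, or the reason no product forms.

Primer A (CACGCTGCGGA) does not match the top strand, and its reverse complement TCCGCAGCGTG does not match either.
With no annealing site for primer A, no amplification occurs.

No product — primer A has no binding site in the template.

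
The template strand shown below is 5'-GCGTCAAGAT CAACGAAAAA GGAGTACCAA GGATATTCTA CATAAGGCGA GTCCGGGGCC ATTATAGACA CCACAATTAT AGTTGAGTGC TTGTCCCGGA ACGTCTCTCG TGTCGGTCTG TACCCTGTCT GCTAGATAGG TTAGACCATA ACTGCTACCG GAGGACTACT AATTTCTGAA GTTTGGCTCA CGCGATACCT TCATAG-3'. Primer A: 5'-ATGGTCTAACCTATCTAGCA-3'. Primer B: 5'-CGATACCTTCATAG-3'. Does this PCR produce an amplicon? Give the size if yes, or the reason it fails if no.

No product — the primers' 3' ends point away from each other.

Primer A (ATGGTCTAACCTATCTAGCA) has reverse complement TGCTAGATAGGTTAGACCAT, which matches the top strand at positions 130–149; primer A anneals to the top strand there with its 3' end pointing upstream toward position 130.
Primer B (CGATACCTTCATAG) matches the top strand directly at positions 193–206; it anneals to the bottom strand with its 3' end pointing downstream toward position 206.
The 3' ends diverge (primer A extends toward position 1, primer B toward position 206), so the primers never converge on a shared product.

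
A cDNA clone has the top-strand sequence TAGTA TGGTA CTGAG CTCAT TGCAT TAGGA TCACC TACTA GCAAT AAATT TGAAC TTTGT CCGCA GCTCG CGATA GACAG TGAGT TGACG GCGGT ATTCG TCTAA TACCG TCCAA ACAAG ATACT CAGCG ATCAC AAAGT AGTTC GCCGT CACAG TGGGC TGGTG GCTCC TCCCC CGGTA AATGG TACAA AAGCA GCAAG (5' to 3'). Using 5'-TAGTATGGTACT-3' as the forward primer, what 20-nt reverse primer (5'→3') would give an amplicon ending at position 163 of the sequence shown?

The forward primer binds at positions 1–12; the product's 3' end on the top strand is position 163.
The reverse primer anneals to the top strand over positions 144–163, i.e. to TCGCCGTCACAGTGGGCTGG.
Its sequence written 5'→3' is the reverse complement: CCAGCCCACTGTGACGGCGA.

5'-CCAGCCCACTGTGACGGCGA-3'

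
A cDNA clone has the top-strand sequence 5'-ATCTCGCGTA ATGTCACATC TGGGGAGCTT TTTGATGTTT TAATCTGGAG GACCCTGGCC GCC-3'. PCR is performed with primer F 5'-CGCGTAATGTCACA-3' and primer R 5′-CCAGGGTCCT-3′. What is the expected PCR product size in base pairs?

54 bp

The forward primer matches the template at positions 5–18.
Reverse complement of the reverse primer: AGGACCCTGG. This occurs on the top strand at positions 49–58.
The product runs from position 5 to position 58, so its length is 58 − 5 + 1 = 54 bp.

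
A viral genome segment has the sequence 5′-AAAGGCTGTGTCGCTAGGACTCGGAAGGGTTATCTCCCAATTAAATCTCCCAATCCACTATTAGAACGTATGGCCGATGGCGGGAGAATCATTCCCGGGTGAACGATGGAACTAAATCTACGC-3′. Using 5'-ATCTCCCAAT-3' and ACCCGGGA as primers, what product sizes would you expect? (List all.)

The forward primer ATCTCCCAAT matches the top strand at positions 32–41, 45–54.
The reverse primer's reverse complement is TCCCGGGT, matching at positions 93–100.
Each forward site pairs with the reverse site to give a product ending at position 100: sizes 69, 56 bp.

69 bp, 56 bp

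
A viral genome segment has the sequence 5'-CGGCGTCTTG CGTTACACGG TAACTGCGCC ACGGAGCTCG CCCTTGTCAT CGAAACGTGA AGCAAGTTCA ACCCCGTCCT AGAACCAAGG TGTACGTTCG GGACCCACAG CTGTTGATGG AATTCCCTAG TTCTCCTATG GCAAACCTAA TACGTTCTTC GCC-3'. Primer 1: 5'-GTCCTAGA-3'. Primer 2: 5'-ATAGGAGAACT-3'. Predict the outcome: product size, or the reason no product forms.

Yes — a 64 bp product.

Primer 1 (GTCCTAGA) matches the top strand at positions 76–83; it acts as a forward primer.
Primer 2's reverse complement is AGTTCTCCTAT, matching the top strand at positions 129–139; it acts as a reverse primer.
The 3' ends face each other across positions 76–139, giving a 64 bp product.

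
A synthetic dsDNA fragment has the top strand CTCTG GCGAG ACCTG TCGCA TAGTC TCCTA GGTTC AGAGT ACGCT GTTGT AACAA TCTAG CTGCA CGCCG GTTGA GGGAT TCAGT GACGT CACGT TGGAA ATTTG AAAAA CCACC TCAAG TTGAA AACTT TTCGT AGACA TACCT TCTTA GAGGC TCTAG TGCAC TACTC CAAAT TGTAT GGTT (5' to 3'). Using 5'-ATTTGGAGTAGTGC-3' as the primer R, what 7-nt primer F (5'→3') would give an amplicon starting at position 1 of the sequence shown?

The reverse primer's reverse complement GCACTACTCCAAAT matches the template at positions 162–175; the product starts at position 1.
The forward primer is identical to the top strand over positions 1–7: CTCTGGC.

5'-CTCTGGC-3'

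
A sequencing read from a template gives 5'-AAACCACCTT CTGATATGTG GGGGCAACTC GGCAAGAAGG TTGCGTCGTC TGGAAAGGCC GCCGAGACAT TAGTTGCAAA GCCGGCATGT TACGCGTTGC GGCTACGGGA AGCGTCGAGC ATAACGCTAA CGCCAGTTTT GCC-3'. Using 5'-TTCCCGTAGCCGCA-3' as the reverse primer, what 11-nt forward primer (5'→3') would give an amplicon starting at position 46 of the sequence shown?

5'-TCGTCTGGAAA-3'

The reverse primer's reverse complement TGCGGCTACGGGAA matches the template at positions 98–111; the product starts at position 46.
The forward primer is identical to the top strand over positions 46–56: TCGTCTGGAAA.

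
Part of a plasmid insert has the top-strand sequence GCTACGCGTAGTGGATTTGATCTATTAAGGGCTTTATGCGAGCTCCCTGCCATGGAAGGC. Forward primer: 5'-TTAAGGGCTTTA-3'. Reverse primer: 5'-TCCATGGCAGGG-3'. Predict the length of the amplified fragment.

Scanning the template, TTAAGGGCTTTA occurs at positions 25–36; this primer anneals to the bottom strand there with its 3' end pointing downstream.
Reverse complement of the reverse primer: CCCTGCCATGGA. This occurs on the top strand at positions 45–56.
Amplicon spans positions 25–56: 32 bp.

32 bp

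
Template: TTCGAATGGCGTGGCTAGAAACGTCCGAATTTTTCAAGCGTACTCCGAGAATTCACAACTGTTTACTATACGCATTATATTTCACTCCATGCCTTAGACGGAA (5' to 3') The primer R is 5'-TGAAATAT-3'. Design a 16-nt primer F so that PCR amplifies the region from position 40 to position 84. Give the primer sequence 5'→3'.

The reverse primer's reverse complement ATATTTCA matches the template at positions 77–84; the product starts at position 40.
The forward primer is identical to the top strand over positions 40–55: GTACTCCGAGAATTCA.

5'-GTACTCCGAGAATTCA-3'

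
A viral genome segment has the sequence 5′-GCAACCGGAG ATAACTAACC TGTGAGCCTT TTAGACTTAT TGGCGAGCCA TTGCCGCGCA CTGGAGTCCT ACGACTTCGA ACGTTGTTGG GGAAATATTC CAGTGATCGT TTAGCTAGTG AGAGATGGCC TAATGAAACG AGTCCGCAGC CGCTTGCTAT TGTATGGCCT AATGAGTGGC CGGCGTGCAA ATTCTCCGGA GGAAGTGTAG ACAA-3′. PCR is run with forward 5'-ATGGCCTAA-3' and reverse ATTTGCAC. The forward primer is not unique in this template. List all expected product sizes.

The forward primer ATGGCCTAA matches the top strand at positions 125–133, 164–172.
The reverse primer's reverse complement is GTGCAAAT, matching at positions 185–192.
Each forward site pairs with the reverse site to give a product ending at position 192: sizes 68, 29 bp.

68 bp, 29 bp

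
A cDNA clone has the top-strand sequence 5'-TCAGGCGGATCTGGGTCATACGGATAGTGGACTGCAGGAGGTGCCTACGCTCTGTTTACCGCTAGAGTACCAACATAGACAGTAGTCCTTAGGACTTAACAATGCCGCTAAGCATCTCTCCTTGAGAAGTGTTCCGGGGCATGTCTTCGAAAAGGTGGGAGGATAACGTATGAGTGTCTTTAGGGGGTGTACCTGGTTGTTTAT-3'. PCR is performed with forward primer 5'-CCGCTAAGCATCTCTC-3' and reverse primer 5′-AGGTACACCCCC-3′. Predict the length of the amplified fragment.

Forward primer CCGCTAAGCATCTCTC is found on the top strand at positions 105–120.
Taking the reverse complement of AGGTACACCCCC gives GGGGGTGTACCT, found at positions 183–194 on the template; the primer anneals here to the top strand with its 3' end pointing upstream.
Product length = (reverse-primer end) − (forward-primer start) + 1 = 194 − 105 + 1 = 90 bp.

90 bp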